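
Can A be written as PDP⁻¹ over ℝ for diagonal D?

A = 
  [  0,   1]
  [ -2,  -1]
No

tr(A) = -1, det(A) = 2
Characteristic polynomial: λ² - tr(A)λ + det(A) = λ² + λ + 2
λ² + λ + 2 = 0  ⇒  λ = (-1 ± √((1)² - 4·(2)))/2 = (-1 ± √(-7))/2
  = (-1 + i√7)/2,  (-1 - i√7)/2
Eigenvalues: (-1 + i√7)/2, (-1 - i√7)/2  (≈ -0.5 + 1.323i, -0.5 - 1.323i)
Has complex eigenvalues (not diagonalizable over ℝ).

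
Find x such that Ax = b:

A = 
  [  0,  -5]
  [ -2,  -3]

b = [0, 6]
Row reduce the augmented matrix [A|b]:
Swap R1 ↔ R2
REF = 
  [ -2,  -3,   6]
  [  0,  -5,   0]

Back-substitution:
x₂ = 0 / (-5) = 0
x₁ = (6 - (-3)(0)) / (-2) = -3

x = [-3, 0]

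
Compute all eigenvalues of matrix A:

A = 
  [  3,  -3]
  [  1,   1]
λ = 2 + i√2, 2 - i√2  (≈ 2 + 1.414i, 2 - 1.414i)

tr(A) = 4, det(A) = 6
Characteristic polynomial: λ² - tr(A)λ + det(A) = λ² - 4λ + 6
λ² - 4λ + 6 = 0  ⇒  λ = (4 ± √((-4)² - 4·(6)))/2 = (4 ± √(-8))/2
  = 2 + i√2,  2 - i√2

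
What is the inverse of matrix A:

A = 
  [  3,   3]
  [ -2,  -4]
det(A) = (3)(-4) - (3)(-2) = -6
For a 2×2 matrix, A⁻¹ = (1/det(A)) · [[d, -b], [-c, a]]
    = (-1/6) · [[-4, -3], [2, 3]]

A⁻¹ = 
  [ 2/3,  1/2]
  [-1/3, -1/2]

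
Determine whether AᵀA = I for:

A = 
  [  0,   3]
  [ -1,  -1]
No

AᵀA = 
  [  1,   1]
  [  1,  10]
≠ I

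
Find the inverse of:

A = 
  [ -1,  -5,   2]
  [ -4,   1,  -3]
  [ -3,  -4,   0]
det(A) = (-1)·((1)(0) - (-3)(-4)) - (-5)·((-4)(0) - (-3)(-3)) + (2)·((-4)(-4) - (1)(-3))
  = (-1)(-12) - (-5)(-9) + (2)(19)
  = 5
det(A) = 5 ≠ 0, so A is invertible.

Cofactors Cᵢⱼ = (-1)ⁱ⁺ʲ·Mᵢⱼ:
C = 
  [-12,   9,  19]
  [ -8,   6,  11]
  [ 13, -11, -21]

adj(A) = Cᵀ:
adj(A) = 
  [-12,  -8,  13]
  [  9,   6, -11]
  [ 19,  11, -21]

A⁻¹ = (1/5) · adj(A):
A⁻¹ = 
  [-12/5,  -8/5,  13/5]
  [  9/5,   6/5, -11/5]
  [ 19/5,  11/5, -21/5]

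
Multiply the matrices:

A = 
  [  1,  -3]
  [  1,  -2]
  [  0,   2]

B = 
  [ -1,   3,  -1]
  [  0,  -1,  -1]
A is 3×2 and B is 2×3, so AB is 3×3. Each entry is (row of A)·(column of B):
AB[1,1] = (1)(-1) + (-3)(0) = -1
AB[1,2] = (1)(3) + (-3)(-1) = 6
AB[1,3] = (1)(-1) + (-3)(-1) = 2
AB[2,1] = (1)(-1) + (-2)(0) = -1
AB[2,2] = (1)(3) + (-2)(-1) = 5
AB[2,3] = (1)(-1) + (-2)(-1) = 1
AB[3,1] = (0)(-1) + (2)(0) = 0
AB[3,2] = (0)(3) + (2)(-1) = -2
AB[3,3] = (0)(-1) + (2)(-1) = -2

AB = 
  [ -1,   6,   2]
  [ -1,   5,   1]
  [  0,  -2,  -2]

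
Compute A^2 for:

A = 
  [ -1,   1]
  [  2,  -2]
A² = A·A:
A²[1,1] = (-1)(-1) + (1)(2) = 3
A²[1,2] = (-1)(1) + (1)(-2) = -3
A²[2,1] = (2)(-1) + (-2)(2) = -6
A²[2,2] = (2)(1) + (-2)(-2) = 6
A² = 
  [  3,  -3]
  [ -6,   6]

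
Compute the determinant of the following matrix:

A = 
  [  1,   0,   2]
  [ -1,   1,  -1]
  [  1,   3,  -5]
-10

Cofactor expansion along row 1:
det(A) = (1)·((1)(-5) - (-1)(3)) - (0)·((-1)(-5) - (-1)(1)) + (2)·((-1)(3) - (1)(1))
  = (1)(-2) - (0)(6) + (2)(-4)
  = -10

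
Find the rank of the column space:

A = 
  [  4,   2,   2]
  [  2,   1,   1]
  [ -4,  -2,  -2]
Row reduce:
R2 → R2 - (1/2)·R1
R3 → R3 + (1)·R1
REF = 
  [  4,   2,   2]
  [  0,   0,   0]
  [  0,   0,   0]
Pivot columns: 1 → 1 pivot.
dim(Col(A)) = number of pivot columns = 1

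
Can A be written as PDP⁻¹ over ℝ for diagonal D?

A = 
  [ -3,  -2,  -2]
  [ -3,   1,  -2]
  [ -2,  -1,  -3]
Yes

Characteristic polynomial: det(λI - A) = λ³ + 5λ² - 9λ - 15
By the rational root theorem any rational root is an integer dividing 15; none of those is a root, so p(λ) has no rational roots and hence (being an irreducible cubic) no repeated roots.
Discriminant of the cubic: Δ = 18516
Δ > 0 ⇒ three distinct real eigenvalues: λ ≈ -6.075, -1.123, 2.198
Three distinct real eigenvalues, so A has 3 independent eigenvectors.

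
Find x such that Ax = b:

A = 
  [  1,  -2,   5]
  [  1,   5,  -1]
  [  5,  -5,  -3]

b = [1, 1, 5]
x = [1, 0, 0]

Row reduce the augmented matrix [A|b]:
R2 → R2 - (1)·R1
R3 → R3 - (5)·R1
R3 → R3 - (5/7)·R2
REF = 
  [     1,     -2,      5,      1]
  [     0,      7,     -6,      0]
  [     0,      0, -166/7,      0]

Back-substitution:
x₃ = 0 / (-166/7) = 0
x₂ = (0 - (-6)(0)) / 7 = 0
x₁ = (1 - (-2)(0) - (5)(0)) / 1 = 1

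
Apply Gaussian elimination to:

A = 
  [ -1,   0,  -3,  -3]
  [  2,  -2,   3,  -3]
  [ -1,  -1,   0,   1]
Row operations:
R2 → R2 + (2)·R1
R3 → R3 - (1)·R1
R3 → R3 - (1/2)·R2

Resulting echelon form:
REF = 
  [  -1,    0,   -3,   -3]
  [   0,   -2,   -3,   -9]
  [   0,    0,  9/2, 17/2]

Rank = 3 (number of non-zero pivot rows).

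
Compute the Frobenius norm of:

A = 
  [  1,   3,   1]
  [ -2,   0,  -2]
||A||_F = 4.359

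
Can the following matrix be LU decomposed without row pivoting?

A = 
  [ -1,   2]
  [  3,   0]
Yes.
A[1,1] = -1 ≠ 0, so Gaussian elimination proceeds without a row swap: multiplier ℓ₂₁ = (3)/(-1) = -3, and U[2,2] = 0 - (-3)(2) = 6.
L = 
  [  1,   0]
  [ -3,   1]
U = 
  [ -1,   2]
  [  0,   6]
Check row 2 of LU: [(-3)(-1), (-3)(2) + 6] = [3, 0] = row 2 of A ✓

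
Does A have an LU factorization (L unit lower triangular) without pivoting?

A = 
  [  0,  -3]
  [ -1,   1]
No.
A[1,1] = 0 but A[2,1] = -1 ≠ 0. Any LU with L unit lower triangular has (LU)[1,1] = U[1,1] and (LU)[2,1] = L[2,1]·U[1,1]; matching A forces U[1,1] = 0, which then forces (LU)[2,1] = 0 ≠ -1. A row swap (pivoting) is required.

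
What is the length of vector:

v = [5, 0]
5

||v||₂ = √((5)² + (0)²) = √25 = 5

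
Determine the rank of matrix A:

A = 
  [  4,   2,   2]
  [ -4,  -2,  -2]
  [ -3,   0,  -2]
rank(A) = 2

Row reduce:
R2 → R2 + (1)·R1
R3 → R3 + (3/4)·R1
Swap R2 ↔ R3
REF = 
  [   4,    2,    2]
  [   0,  3/2, -1/2]
  [   0,    0,    0]
Pivot columns: 1, 2 → 2 pivots.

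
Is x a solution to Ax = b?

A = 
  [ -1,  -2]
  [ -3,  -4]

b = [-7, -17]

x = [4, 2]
No

Ax = [-8, -20] ≠ b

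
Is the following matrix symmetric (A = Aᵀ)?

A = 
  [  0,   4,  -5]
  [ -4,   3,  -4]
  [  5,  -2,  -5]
No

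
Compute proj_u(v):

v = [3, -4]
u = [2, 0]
v·u = (3)(2) + (-4)(0) = 6
u·u = (2)² + (0)² = 4
proj_u(v) = (v·u / u·u) × u = (6/4) × u = (3/2) × u

proj_u(v) = [3, 0]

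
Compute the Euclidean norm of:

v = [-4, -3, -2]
5.385

||v||₂ = √((-4)² + (-3)² + (-2)²) = √29 = 5.385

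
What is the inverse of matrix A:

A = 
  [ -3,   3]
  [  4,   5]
det(A) = (-3)(5) - (3)(4) = -27
For a 2×2 matrix, A⁻¹ = (1/det(A)) · [[d, -b], [-c, a]]
    = (-1/27) · [[5, -3], [-4, -3]]

A⁻¹ = 
  [-5/27,   1/9]
  [ 4/27,   1/9]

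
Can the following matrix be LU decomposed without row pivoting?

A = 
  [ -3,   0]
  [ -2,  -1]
Yes.
A[1,1] = -3 ≠ 0, so Gaussian elimination proceeds without a row swap: multiplier ℓ₂₁ = (-2)/(-3) = 2/3, and U[2,2] = -1 - (2/3)(0) = -1.
L = 
  [  1,   0]
  [2/3,   1]
U = 
  [ -3,   0]
  [  0,  -1]
Check row 2 of LU: [(2/3)(-3), (2/3)(0) + (-1)] = [-2, -1] = row 2 of A ✓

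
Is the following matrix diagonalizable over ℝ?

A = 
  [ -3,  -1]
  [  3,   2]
Yes

tr(A) = -1, det(A) = -3
Characteristic polynomial: λ² - tr(A)λ + det(A) = λ² + λ - 3
λ² + λ - 3 = 0  ⇒  λ = (-1 ± √((1)² - 4·(-3)))/2 = (-1 ± √(13))/2
  = (-1 + √13)/2,  (-1 - √13)/2
Eigenvalues: (-1 + √13)/2, (-1 - √13)/2  (≈ 1.303, -2.303)
The two irrational eigenvalues are distinct (simple), so each has alg. mult. = geom. mult. = 1.
Sum of geometric multiplicities equals n, so A has n independent eigenvectors.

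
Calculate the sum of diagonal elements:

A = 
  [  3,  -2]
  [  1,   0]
3

tr(A) = 3 + 0 = 3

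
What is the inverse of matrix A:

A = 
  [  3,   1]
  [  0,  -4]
det(A) = (3)(-4) - (1)(0) = -12
For a 2×2 matrix, A⁻¹ = (1/det(A)) · [[d, -b], [-c, a]]
    = (-1/12) · [[-4, -1], [0, 3]]

A⁻¹ = 
  [ 1/3, 1/12]
  [   0, -1/4]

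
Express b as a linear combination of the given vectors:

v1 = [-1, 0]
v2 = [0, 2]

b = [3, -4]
c1 = -3, c2 = -2

b = -3·v1 + -2·v2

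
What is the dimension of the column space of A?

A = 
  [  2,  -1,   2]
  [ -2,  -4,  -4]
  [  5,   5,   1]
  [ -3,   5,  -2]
dim(Col(A)) = 3

Row reduce:
R2 → R2 + (1)·R1
R3 → R3 - (5/2)·R1
R4 → R4 + (3/2)·R1
R3 → R3 + (3/2)·R2
R4 → R4 + (7/10)·R2
R4 → R4 - (2/35)·R3
REF = 
  [  2,  -1,   2]
  [  0,  -5,  -2]
  [  0,   0,  -7]
  [  0,   0,   0]
Pivot columns: 1, 2, 3 → 3 pivots.
dim(Col(A)) = number of pivot columns = 3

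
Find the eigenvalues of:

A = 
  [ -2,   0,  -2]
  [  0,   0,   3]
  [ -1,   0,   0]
Characteristic polynomial: det(λI - A) = λ³ + 2λ² - 2λ
The constant term is 0, so λ = 0 is a root: p(λ) = λ(λ² + 2λ - 2)
λ² + 2λ - 2 = 0  ⇒  λ = (-2 ± √((2)² - 4·(-2)))/2 = (-2 ± √(12))/2
  = -1 + √3,  -1 - √3

λ = 0, -1 + √3, -1 - √3  (≈ 0, 0.7321, -2.732)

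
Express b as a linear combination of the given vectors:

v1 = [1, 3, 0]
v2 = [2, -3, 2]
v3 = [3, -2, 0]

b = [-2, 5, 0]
c1 = 1, c2 = 0, c3 = -1

b = 1·v1 + 0·v2 + -1·v3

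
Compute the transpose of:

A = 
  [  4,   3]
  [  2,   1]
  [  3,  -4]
Aᵀ = 
  [  4,   2,   3]
  [  3,   1,  -4]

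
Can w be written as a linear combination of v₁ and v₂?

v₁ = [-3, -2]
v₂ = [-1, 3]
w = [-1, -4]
Yes

Form the augmented matrix and row-reduce:
[v₁|v₂|w] = 
  [ -3,  -1,  -1]
  [ -2,   3,  -4]
R2 → R2 - (2/3)·R1
REF = 
  [   -3,    -1,    -1]
  [    0,  11/3, -10/3]

No row of the form [0 0 | nonzero], so the system is consistent. Back-substitution gives c₁ = 7/11, c₂ = -10/11: w = (7/11)·v₁ + (-10/11)·v₂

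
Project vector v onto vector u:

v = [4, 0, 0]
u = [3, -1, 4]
v·u = (4)(3) + (0)(-1) + (0)(4) = 12
u·u = (3)² + (-1)² + (4)² = 26
proj_u(v) = (v·u / u·u) × u = (12/26) × u = (6/13) × u

proj_u(v) = [18/13, -6/13, 24/13]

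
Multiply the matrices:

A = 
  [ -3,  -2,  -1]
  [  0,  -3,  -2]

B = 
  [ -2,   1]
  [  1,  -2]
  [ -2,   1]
A is 2×3 and B is 3×2, so AB is 2×2. Each entry is (row of A)·(column of B):
AB[1,1] = (-3)(-2) + (-2)(1) + (-1)(-2) = 6
AB[1,2] = (-3)(1) + (-2)(-2) + (-1)(1) = 0
AB[2,1] = (0)(-2) + (-3)(1) + (-2)(-2) = 1
AB[2,2] = (0)(1) + (-3)(-2) + (-2)(1) = 4

AB = 
  [  6,   0]
  [  1,   4]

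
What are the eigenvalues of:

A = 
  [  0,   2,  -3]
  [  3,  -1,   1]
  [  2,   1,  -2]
λ = -1, -1 + √2, -1 - √2  (≈ -1, 0.4142, -2.414)

Characteristic polynomial: det(λI - A) = λ³ + 3λ² + λ - 1
Testing integer divisors of the constant term: p(-1) = 0, so (λ + 1) is a factor:
p(λ) = (λ + 1)(λ² + 2λ - 1)
λ² + 2λ - 1 = 0  ⇒  λ = (-2 ± √((2)² - 4·(-1)))/2 = (-2 ± √(8))/2
  = -1 + √2,  -1 - √2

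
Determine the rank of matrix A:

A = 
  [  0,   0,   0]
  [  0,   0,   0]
Row reduce:
(no row operations needed)
REF = 
  [  0,   0,   0]
  [  0,   0,   0]
Pivot columns: none → 0 pivots.

rank(A) = 0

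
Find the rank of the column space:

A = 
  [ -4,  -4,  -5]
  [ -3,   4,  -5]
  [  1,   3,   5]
Row reduce:
R2 → R2 - (3/4)·R1
R3 → R3 + (1/4)·R1
R3 → R3 - (2/7)·R2
REF = 
  [    -4,     -4,     -5]
  [     0,      7,   -5/4]
  [     0,      0, 115/28]
Pivot columns: 1, 2, 3 → 3 pivots.
dim(Col(A)) = number of pivot columns = 3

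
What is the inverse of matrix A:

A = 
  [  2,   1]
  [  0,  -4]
det(A) = (2)(-4) - (1)(0) = -8
For a 2×2 matrix, A⁻¹ = (1/det(A)) · [[d, -b], [-c, a]]
    = (-1/8) · [[-4, -1], [0, 2]]

A⁻¹ = 
  [ 1/2,  1/8]
  [   0, -1/4]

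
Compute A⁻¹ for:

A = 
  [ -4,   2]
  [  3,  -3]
det(A) = (-4)(-3) - (2)(3) = 6
For a 2×2 matrix, A⁻¹ = (1/det(A)) · [[d, -b], [-c, a]]
    = (1/6) · [[-3, -2], [-3, -4]]

A⁻¹ = 
  [-1/2, -1/3]
  [-1/2, -2/3]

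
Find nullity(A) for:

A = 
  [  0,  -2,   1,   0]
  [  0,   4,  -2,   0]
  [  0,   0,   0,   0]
nullity(A) = 3

Row reduce:
R2 → R2 + (2)·R1
REF = 
  [  0,  -2,   1,   0]
  [  0,   0,   0,   0]
  [  0,   0,   0,   0]
Pivot columns: 2 → 1 pivot.
rank(A) = 1, so nullity(A) = 4 - 1 = 3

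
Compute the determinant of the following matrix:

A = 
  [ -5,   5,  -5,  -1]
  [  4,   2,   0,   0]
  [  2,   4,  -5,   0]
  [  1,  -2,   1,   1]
Cofactor expansion along row 1: det(A) = a₁₁M₁₁ - a₁₂M₁₂ + a₁₃M₁₃ - a₁₄M₁₄

M₁₁ = det[[2, 0, 0]; [4, -5, 0]; [-2, 1, 1]]
  = (2)·((-5)(1) - (0)(1)) - (0)·((4)(1) - (0)(-2)) + (0)·((4)(1) - (-5)(-2))
  = (2)(-5) - (0)(4) + (0)(-6)
  = -10
M₁₂ = det[[4, 0, 0]; [2, -5, 0]; [1, 1, 1]]
  = (4)·((-5)(1) - (0)(1)) - (0)·((2)(1) - (0)(1)) + (0)·((2)(1) - (-5)(1))
  = (4)(-5) - (0)(2) + (0)(7)
  = -20
M₁₃ = det[[4, 2, 0]; [2, 4, 0]; [1, -2, 1]]
  = (4)·((4)(1) - (0)(-2)) - (2)·((2)(1) - (0)(1)) + (0)·((2)(-2) - (4)(1))
  = (4)(4) - (2)(2) + (0)(-8)
  = 12
M₁₄ = det[[4, 2, 0]; [2, 4, -5]; [1, -2, 1]]
  = (4)·((4)(1) - (-5)(-2)) - (2)·((2)(1) - (-5)(1)) + (0)·((2)(-2) - (4)(1))
  = (4)(-6) - (2)(7) + (0)(-8)
  = -38

det(A) = (-5)(-10) - (5)(-20) + (-5)(12) - (-1)(-38) = 52

det(A) = 52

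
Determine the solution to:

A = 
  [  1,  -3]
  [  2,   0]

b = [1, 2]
x = [1, 0]

Row reduce the augmented matrix [A|b]:
R2 → R2 - (2)·R1
REF = 
  [  1,  -3,   1]
  [  0,   6,   0]

Back-substitution:
x₂ = 0 / 6 = 0
x₁ = (1 - (-3)(0)) / 1 = 1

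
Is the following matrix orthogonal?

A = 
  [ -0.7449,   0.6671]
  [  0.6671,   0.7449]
Yes

AᵀA = 
  [  0.9999,   0]
  [  0,   0.9999]
≈ I (equal to I up to the 4-dp rounding of the entries)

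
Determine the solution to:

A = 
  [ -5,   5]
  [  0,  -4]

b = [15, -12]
Row reduce the augmented matrix [A|b]:
(already in echelon form)
REF = 
  [ -5,   5,  15]
  [  0,  -4, -12]

Back-substitution:
x₂ = (-12) / (-4) = 3
x₁ = (15 - (5)(3)) / (-5) = 0

x = [0, 3]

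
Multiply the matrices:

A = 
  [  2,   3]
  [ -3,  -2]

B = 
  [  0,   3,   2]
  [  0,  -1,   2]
A is 2×2 and B is 2×3, so AB is 2×3. Each entry is (row of A)·(column of B):
AB[1,1] = (2)(0) + (3)(0) = 0
AB[1,2] = (2)(3) + (3)(-1) = 3
AB[1,3] = (2)(2) + (3)(2) = 10
AB[2,1] = (-3)(0) + (-2)(0) = 0
AB[2,2] = (-3)(3) + (-2)(-1) = -7
AB[2,3] = (-3)(2) + (-2)(2) = -10

AB = 
  [  0,   3,  10]
  [  0,  -7, -10]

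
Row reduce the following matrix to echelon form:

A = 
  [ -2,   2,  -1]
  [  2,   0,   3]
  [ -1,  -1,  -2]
Row operations:
R2 → R2 + (1)·R1
R3 → R3 - (1/2)·R1
R3 → R3 + (1)·R2

Resulting echelon form:
REF = 
  [ -2,   2,  -1]
  [  0,   2,   2]
  [  0,   0, 1/2]

Rank = 3 (number of non-zero pivot rows).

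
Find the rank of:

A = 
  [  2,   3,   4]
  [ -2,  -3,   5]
Row reduce:
R2 → R2 + (1)·R1
REF = 
  [  2,   3,   4]
  [  0,   0,   9]
Pivot columns: 1, 3 → 2 pivots.

rank(A) = 2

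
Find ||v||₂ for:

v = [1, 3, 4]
5.099

||v||₂ = √((1)² + (3)² + (4)²) = √26 = 5.099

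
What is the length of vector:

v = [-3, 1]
3.162

||v||₂ = √((-3)² + (1)²) = √10 = 3.162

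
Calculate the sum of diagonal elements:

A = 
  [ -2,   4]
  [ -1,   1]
-1

tr(A) = -2 + 1 = -1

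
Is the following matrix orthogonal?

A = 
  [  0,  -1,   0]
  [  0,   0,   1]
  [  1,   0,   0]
Yes

AᵀA = 
  [  1,   0,   0]
  [  0,   1,   0]
  [  0,   0,   1]
= I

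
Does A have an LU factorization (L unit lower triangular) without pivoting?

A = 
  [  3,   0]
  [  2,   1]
Yes.
A[1,1] = 3 ≠ 0, so Gaussian elimination proceeds without a row swap: multiplier ℓ₂₁ = (2)/(3) = 2/3, and U[2,2] = 1 - (2/3)(0) = 1.
L = 
  [  1,   0]
  [2/3,   1]
U = 
  [  3,   0]
  [  0,   1]
Check row 2 of LU: [(2/3)(3), (2/3)(0) + 1] = [2, 1] = row 2 of A ✓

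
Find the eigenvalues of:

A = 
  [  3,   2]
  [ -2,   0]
tr(A) = 3, det(A) = 4
Characteristic polynomial: λ² - tr(A)λ + det(A) = λ² - 3λ + 4
λ² - 3λ + 4 = 0  ⇒  λ = (3 ± √((-3)² - 4·(4)))/2 = (3 ± √(-7))/2
  = (3 + i√7)/2,  (3 - i√7)/2

λ = (3 + i√7)/2, (3 - i√7)/2  (≈ 1.5 + 1.323i, 1.5 - 1.323i)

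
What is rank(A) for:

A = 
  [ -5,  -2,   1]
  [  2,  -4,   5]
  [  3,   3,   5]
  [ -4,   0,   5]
Row reduce:
R2 → R2 + (2/5)·R1
R3 → R3 + (3/5)·R1
R4 → R4 - (4/5)·R1
R3 → R3 + (3/8)·R2
R4 → R4 + (1/3)·R2
R4 → R4 - (48/61)·R3
REF = 
  [   -5,    -2,     1]
  [    0, -24/5,  27/5]
  [    0,     0,  61/8]
  [    0,     0,     0]
Pivot columns: 1, 2, 3 → 3 pivots.

rank(A) = 3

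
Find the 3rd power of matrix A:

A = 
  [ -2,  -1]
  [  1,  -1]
A² = A·A:
A²[1,1] = (-2)(-2) + (-1)(1) = 3
A²[1,2] = (-2)(-1) + (-1)(-1) = 3
A²[2,1] = (1)(-2) + (-1)(1) = -3
A²[2,2] = (1)(-1) + (-1)(-1) = 0
A² = 
  [  3,   3]
  [ -3,   0]

A^3 = A^2·A:
A^3[1,1] = (3)(-2) + (3)(1) = -3
A^3[1,2] = (3)(-1) + (3)(-1) = -6
A^3[2,1] = (-3)(-2) + (0)(1) = 6
A^3[2,2] = (-3)(-1) + (0)(-1) = 3
A^3 = 
  [ -3,  -6]
  [  6,   3]

Therefore
A^3 = 
  [ -3,  -6]
  [  6,   3]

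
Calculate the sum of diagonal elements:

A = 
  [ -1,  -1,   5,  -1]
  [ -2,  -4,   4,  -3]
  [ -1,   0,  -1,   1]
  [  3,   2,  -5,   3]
-3

tr(A) = -1 + -4 + -1 + 3 = -3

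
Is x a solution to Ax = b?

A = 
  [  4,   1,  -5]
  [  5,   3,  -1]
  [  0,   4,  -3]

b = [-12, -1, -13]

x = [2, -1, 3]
No

Ax = [-8, 4, -13] ≠ b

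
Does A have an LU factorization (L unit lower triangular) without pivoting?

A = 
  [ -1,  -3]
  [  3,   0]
Yes.
A[1,1] = -1 ≠ 0, so Gaussian elimination proceeds without a row swap: multiplier ℓ₂₁ = (3)/(-1) = -3, and U[2,2] = 0 - (-3)(-3) = -9.
L = 
  [  1,   0]
  [ -3,   1]
U = 
  [ -1,  -3]
  [  0,  -9]
Check row 2 of LU: [(-3)(-1), (-3)(-3) + (-9)] = [3, 0] = row 2 of A ✓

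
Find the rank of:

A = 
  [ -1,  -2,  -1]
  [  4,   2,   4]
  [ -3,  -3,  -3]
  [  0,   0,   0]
Row reduce:
R2 → R2 + (4)·R1
R3 → R3 - (3)·R1
R3 → R3 + (1/2)·R2
REF = 
  [ -1,  -2,  -1]
  [  0,  -6,   0]
  [  0,   0,   0]
  [  0,   0,   0]
Pivot columns: 1, 2 → 2 pivots.

rank(A) = 2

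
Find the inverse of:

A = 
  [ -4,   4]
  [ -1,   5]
det(A) = (-4)(5) - (4)(-1) = -16
For a 2×2 matrix, A⁻¹ = (1/det(A)) · [[d, -b], [-c, a]]
    = (-1/16) · [[5, -4], [1, -4]]

A⁻¹ = 
  [-5/16,   1/4]
  [-1/16,   1/4]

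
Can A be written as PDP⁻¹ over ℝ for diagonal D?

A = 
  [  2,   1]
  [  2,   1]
Yes

tr(A) = 3, det(A) = 0
Characteristic polynomial: λ² - tr(A)λ + det(A) = λ² - 3λ
λ² - 3λ = λ(λ - 3)
Eigenvalues: 3, 0
λ=0: alg. mult. = 1, geom. mult. = 2 - rank(A - (0)I) = 2 - 1 = 1
λ=3: alg. mult. = 1, geom. mult. = 2 - rank(A - (3)I) = 2 - 1 = 1
Sum of geometric multiplicities equals n, so A has n independent eigenvectors.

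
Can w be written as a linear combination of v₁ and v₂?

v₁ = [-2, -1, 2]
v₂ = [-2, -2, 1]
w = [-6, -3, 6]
Yes

Form the augmented matrix and row-reduce:
[v₁|v₂|w] = 
  [ -2,  -2,  -6]
  [ -1,  -2,  -3]
  [  2,   1,   6]
R2 → R2 - (1/2)·R1
R3 → R3 + (1)·R1
R3 → R3 - (1)·R2
REF = 
  [ -2,  -2,  -6]
  [  0,  -1,   0]
  [  0,   0,   0]

No row of the form [0 0 | nonzero], so the system is consistent. Back-substitution gives c₁ = 3, c₂ = 0: w = (3)·v₁ + (0)·v₂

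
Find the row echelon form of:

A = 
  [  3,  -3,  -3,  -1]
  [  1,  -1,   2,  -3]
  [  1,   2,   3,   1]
Row operations:
R2 → R2 - (1/3)·R1
R3 → R3 - (1/3)·R1
Swap R2 ↔ R3

Resulting echelon form:
REF = 
  [   3,   -3,   -3,   -1]
  [   0,    3,    4,  4/3]
  [   0,    0,    3, -8/3]

Rank = 3 (number of non-zero pivot rows).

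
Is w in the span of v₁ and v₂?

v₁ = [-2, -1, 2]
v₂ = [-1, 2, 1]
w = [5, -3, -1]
No

Form the augmented matrix and row-reduce:
[v₁|v₂|w] = 
  [ -2,  -1,   5]
  [ -1,   2,  -3]
  [  2,   1,  -1]
R2 → R2 - (1/2)·R1
R3 → R3 + (1)·R1
REF = 
  [   -2,    -1,     5]
  [    0,   5/2, -11/2]
  [    0,     0,     4]

Row 3 reads [0 0 | 4], i.e. 0 = 4, so the system is inconsistent and w ∉ span{v₁, v₂}.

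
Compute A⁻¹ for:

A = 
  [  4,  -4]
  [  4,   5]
det(A) = (4)(5) - (-4)(4) = 36
For a 2×2 matrix, A⁻¹ = (1/det(A)) · [[d, -b], [-c, a]]
    = (1/36) · [[5, 4], [-4, 4]]

A⁻¹ = 
  [5/36,  1/9]
  [-1/9,  1/9]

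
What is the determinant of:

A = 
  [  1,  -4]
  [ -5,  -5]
For a 2×2 matrix, det = ad - bc = (1)(-5) - (-4)(-5) = -25

det(A) = -25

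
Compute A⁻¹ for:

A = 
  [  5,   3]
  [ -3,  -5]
det(A) = (5)(-5) - (3)(-3) = -16
For a 2×2 matrix, A⁻¹ = (1/det(A)) · [[d, -b], [-c, a]]
    = (-1/16) · [[-5, -3], [3, 5]]

A⁻¹ = 
  [ 5/16,  3/16]
  [-3/16, -5/16]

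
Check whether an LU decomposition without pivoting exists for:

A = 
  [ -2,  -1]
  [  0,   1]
Yes.
A[1,1] = -2 ≠ 0, so Gaussian elimination proceeds without a row swap: multiplier ℓ₂₁ = (0)/(-2) = 0, and U[2,2] = 1 - (0)(-1) = 1.
L = 
  [  1,   0]
  [  0,   1]
U = 
  [ -2,  -1]
  [  0,   1]
Check row 2 of LU: [(0)(-2), (0)(-1) + 1] = [0, 1] = row 2 of A ✓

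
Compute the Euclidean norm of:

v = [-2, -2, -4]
4.899

||v||₂ = √((-2)² + (-2)² + (-4)²) = √24 = 4.899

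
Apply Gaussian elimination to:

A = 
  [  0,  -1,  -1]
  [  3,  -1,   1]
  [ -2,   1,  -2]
Row operations:
Swap R1 ↔ R2
R3 → R3 + (2/3)·R1
R3 → R3 + (1/3)·R2

Resulting echelon form:
REF = 
  [   3,   -1,    1]
  [   0,   -1,   -1]
  [   0,    0, -5/3]

Rank = 3 (number of non-zero pivot rows).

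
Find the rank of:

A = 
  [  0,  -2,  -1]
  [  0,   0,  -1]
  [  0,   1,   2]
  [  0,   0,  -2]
rank(A) = 2

Row reduce:
R3 → R3 + (1/2)·R1
R3 → R3 + (3/2)·R2
R4 → R4 - (2)·R2
REF = 
  [  0,  -2,  -1]
  [  0,   0,  -1]
  [  0,   0,   0]
  [  0,   0,   0]
Pivot columns: 2, 3 → 2 pivots.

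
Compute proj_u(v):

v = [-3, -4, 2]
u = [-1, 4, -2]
v·u = (-3)(-1) + (-4)(4) + (2)(-2) = -17
u·u = (-1)² + (4)² + (-2)² = 21
proj_u(v) = (v·u / u·u) × u = (-17/21) × u

proj_u(v) = [17/21, -68/21, 34/21]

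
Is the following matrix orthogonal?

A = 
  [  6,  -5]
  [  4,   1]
No

AᵀA = 
  [ 52, -26]
  [-26,  26]
≠ I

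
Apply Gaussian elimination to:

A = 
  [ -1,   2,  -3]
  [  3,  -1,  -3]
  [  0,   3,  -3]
Row operations:
R2 → R2 + (3)·R1
R3 → R3 - (3/5)·R2

Resulting echelon form:
REF = 
  [  -1,    2,   -3]
  [   0,    5,  -12]
  [   0,    0, 21/5]

Rank = 3 (number of non-zero pivot rows).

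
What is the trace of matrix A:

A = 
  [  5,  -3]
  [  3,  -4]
1

tr(A) = 5 + -4 = 1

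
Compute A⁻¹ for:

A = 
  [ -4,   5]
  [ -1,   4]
det(A) = (-4)(4) - (5)(-1) = -11
For a 2×2 matrix, A⁻¹ = (1/det(A)) · [[d, -b], [-c, a]]
    = (-1/11) · [[4, -5], [1, -4]]

A⁻¹ = 
  [-4/11,  5/11]
  [-1/11,  4/11]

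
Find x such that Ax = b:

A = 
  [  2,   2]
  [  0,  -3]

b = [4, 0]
Row reduce the augmented matrix [A|b]:
(already in echelon form)
REF = 
  [  2,   2,   4]
  [  0,  -3,   0]

Back-substitution:
x₂ = 0 / (-3) = 0
x₁ = (4 - (2)(0)) / 2 = 2

x = [2, 0]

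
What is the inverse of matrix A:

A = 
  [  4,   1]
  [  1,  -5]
det(A) = (4)(-5) - (1)(1) = -21
For a 2×2 matrix, A⁻¹ = (1/det(A)) · [[d, -b], [-c, a]]
    = (-1/21) · [[-5, -1], [-1, 4]]

A⁻¹ = 
  [ 5/21,  1/21]
  [ 1/21, -4/21]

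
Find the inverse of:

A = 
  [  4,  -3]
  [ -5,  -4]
det(A) = (4)(-4) - (-3)(-5) = -31
For a 2×2 matrix, A⁻¹ = (1/det(A)) · [[d, -b], [-c, a]]
    = (-1/31) · [[-4, 3], [5, 4]]

A⁻¹ = 
  [ 4/31, -3/31]
  [-5/31, -4/31]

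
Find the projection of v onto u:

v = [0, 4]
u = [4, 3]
proj_u(v) = [48/25, 36/25]

v·u = (0)(4) + (4)(3) = 12
u·u = (4)² + (3)² = 25
proj_u(v) = (v·u / u·u) × u = (12/25) × u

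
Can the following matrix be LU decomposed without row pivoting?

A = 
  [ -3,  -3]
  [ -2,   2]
Yes.
A[1,1] = -3 ≠ 0, so Gaussian elimination proceeds without a row swap: multiplier ℓ₂₁ = (-2)/(-3) = 2/3, and U[2,2] = 2 - (2/3)(-3) = 4.
L = 
  [  1,   0]
  [2/3,   1]
U = 
  [ -3,  -3]
  [  0,   4]
Check row 2 of LU: [(2/3)(-3), (2/3)(-3) + 4] = [-2, 2] = row 2 of A ✓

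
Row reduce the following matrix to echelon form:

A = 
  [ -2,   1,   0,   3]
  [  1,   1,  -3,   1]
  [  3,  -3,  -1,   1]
Row operations:
R2 → R2 + (1/2)·R1
R3 → R3 + (3/2)·R1
R3 → R3 + (1)·R2

Resulting echelon form:
REF = 
  [ -2,   1,   0,   3]
  [  0, 3/2,  -3, 5/2]
  [  0,   0,  -4,   8]

Rank = 3 (number of non-zero pivot rows).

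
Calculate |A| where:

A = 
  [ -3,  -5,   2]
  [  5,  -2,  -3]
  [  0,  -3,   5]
Cofactor expansion along row 1:
det(A) = (-3)·((-2)(5) - (-3)(-3)) - (-5)·((5)(5) - (-3)(0)) + (2)·((5)(-3) - (-2)(0))
  = (-3)(-19) - (-5)(25) + (2)(-15)
  = 152

det(A) = 152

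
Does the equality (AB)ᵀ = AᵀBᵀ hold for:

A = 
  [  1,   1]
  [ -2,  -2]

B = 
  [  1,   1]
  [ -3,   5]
No

(AB)ᵀ = 
  [ -2,   4]
  [  6, -12]

AᵀBᵀ = 
  [ -1, -13]
  [ -1, -13]

The two matrices differ, so (AB)ᵀ ≠ AᵀBᵀ in general. The correct identity is (AB)ᵀ = BᵀAᵀ.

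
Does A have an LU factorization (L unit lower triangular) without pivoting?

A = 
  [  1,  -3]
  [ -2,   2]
Yes.
A[1,1] = 1 ≠ 0, so Gaussian elimination proceeds without a row swap: multiplier ℓ₂₁ = (-2)/(1) = -2, and U[2,2] = 2 - (-2)(-3) = -4.
L = 
  [  1,   0]
  [ -2,   1]
U = 
  [  1,  -3]
  [  0,  -4]
Check row 2 of LU: [(-2)(1), (-2)(-3) + (-4)] = [-2, 2] = row 2 of A ✓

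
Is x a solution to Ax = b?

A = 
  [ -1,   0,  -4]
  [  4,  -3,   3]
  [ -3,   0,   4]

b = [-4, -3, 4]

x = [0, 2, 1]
Yes

Ax = [-4, -3, 4] = b ✓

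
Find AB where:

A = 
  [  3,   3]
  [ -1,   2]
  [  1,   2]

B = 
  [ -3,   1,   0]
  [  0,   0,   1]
A is 3×2 and B is 2×3, so AB is 3×3. Each entry is (row of A)·(column of B):
AB[1,1] = (3)(-3) + (3)(0) = -9
AB[1,2] = (3)(1) + (3)(0) = 3
AB[1,3] = (3)(0) + (3)(1) = 3
AB[2,1] = (-1)(-3) + (2)(0) = 3
AB[2,2] = (-1)(1) + (2)(0) = -1
AB[2,3] = (-1)(0) + (2)(1) = 2
AB[3,1] = (1)(-3) + (2)(0) = -3
AB[3,2] = (1)(1) + (2)(0) = 1
AB[3,3] = (1)(0) + (2)(1) = 2

AB = 
  [ -9,   3,   3]
  [  3,  -1,   2]
  [ -3,   1,   2]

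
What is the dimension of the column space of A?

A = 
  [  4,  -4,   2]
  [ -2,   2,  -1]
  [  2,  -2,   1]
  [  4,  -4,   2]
dim(Col(A)) = 1

Row reduce:
R2 → R2 + (1/2)·R1
R3 → R3 - (1/2)·R1
R4 → R4 - (1)·R1
REF = 
  [  4,  -4,   2]
  [  0,   0,   0]
  [  0,   0,   0]
  [  0,   0,   0]
Pivot columns: 1 → 1 pivot.
dim(Col(A)) = number of pivot columns = 1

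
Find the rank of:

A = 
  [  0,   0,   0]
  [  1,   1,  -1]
Row reduce:
Swap R1 ↔ R2
REF = 
  [  1,   1,  -1]
  [  0,   0,   0]
Pivot columns: 1 → 1 pivot.

rank(A) = 1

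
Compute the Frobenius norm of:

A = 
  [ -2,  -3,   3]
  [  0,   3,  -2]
||A||_F = 5.916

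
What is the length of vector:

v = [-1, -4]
4.123

||v||₂ = √((-1)² + (-4)²) = √17 = 4.123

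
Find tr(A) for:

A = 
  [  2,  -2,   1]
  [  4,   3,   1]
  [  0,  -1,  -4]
1

tr(A) = 2 + 3 + -4 = 1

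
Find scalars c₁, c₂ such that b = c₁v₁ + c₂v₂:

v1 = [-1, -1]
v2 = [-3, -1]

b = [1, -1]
c1 = 2, c2 = -1

b = 2·v1 + -1·v2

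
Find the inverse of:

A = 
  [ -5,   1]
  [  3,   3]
det(A) = (-5)(3) - (1)(3) = -18
For a 2×2 matrix, A⁻¹ = (1/det(A)) · [[d, -b], [-c, a]]
    = (-1/18) · [[3, -1], [-3, -5]]

A⁻¹ = 
  [-1/6, 1/18]
  [ 1/6, 5/18]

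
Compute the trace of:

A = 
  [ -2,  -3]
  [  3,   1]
-1

tr(A) = -2 + 1 = -1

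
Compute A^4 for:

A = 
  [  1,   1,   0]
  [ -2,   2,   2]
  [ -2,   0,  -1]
A^4 = 
  [-29,  -1,   6]
  [-10, -30, -14]
  [ 20,  -6,  -3]

A² = A·A:
A²[1,1] = (1)(1) + (1)(-2) + (0)(-2) = -1
A²[1,2] = (1)(1) + (1)(2) + (0)(0) = 3
A²[1,3] = (1)(0) + (1)(2) + (0)(-1) = 2
A²[2,1] = (-2)(1) + (2)(-2) + (2)(-2) = -10
A²[2,2] = (-2)(1) + (2)(2) + (2)(0) = 2
A²[2,3] = (-2)(0) + (2)(2) + (2)(-1) = 2
A²[3,1] = (-2)(1) + (0)(-2) + (-1)(-2) = 0
A²[3,2] = (-2)(1) + (0)(2) + (-1)(0) = -2
A²[3,3] = (-2)(0) + (0)(2) + (-1)(-1) = 1
A² = 
  [ -1,   3,   2]
  [-10,   2,   2]
  [  0,  -2,   1]

A^3 = A^2·A:
A^3[1,1] = (-1)(1) + (3)(-2) + (2)(-2) = -11
A^3[1,2] = (-1)(1) + (3)(2) + (2)(0) = 5
A^3[1,3] = (-1)(0) + (3)(2) + (2)(-1) = 4
A^3[2,1] = (-10)(1) + (2)(-2) + (2)(-2) = -18
A^3[2,2] = (-10)(1) + (2)(2) + (2)(0) = -6
A^3[2,3] = (-10)(0) + (2)(2) + (2)(-1) = 2
A^3[3,1] = (0)(1) + (-2)(-2) + (1)(-2) = 2
A^3[3,2] = (0)(1) + (-2)(2) + (1)(0) = -4
A^3[3,3] = (0)(0) + (-2)(2) + (1)(-1) = -5
A^3 = 
  [-11,   5,   4]
  [-18,  -6,   2]
  [  2,  -4,  -5]

A^4 = A^3·A:
A^4[1,1] = (-11)(1) + (5)(-2) + (4)(-2) = -29
A^4[1,2] = (-11)(1) + (5)(2) + (4)(0) = -1
A^4[1,3] = (-11)(0) + (5)(2) + (4)(-1) = 6
A^4[2,1] = (-18)(1) + (-6)(-2) + (2)(-2) = -10
A^4[2,2] = (-18)(1) + (-6)(2) + (2)(0) = -30
A^4[2,3] = (-18)(0) + (-6)(2) + (2)(-1) = -14
A^4[3,1] = (2)(1) + (-4)(-2) + (-5)(-2) = 20
A^4[3,2] = (2)(1) + (-4)(2) + (-5)(0) = -6
A^4[3,3] = (2)(0) + (-4)(2) + (-5)(-1) = -3
A^4 = 
  [-29,  -1,   6]
  [-10, -30, -14]
  [ 20,  -6,  -3]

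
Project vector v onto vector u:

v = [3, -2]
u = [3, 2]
proj_u(v) = [15/13, 10/13]

v·u = (3)(3) + (-2)(2) = 5
u·u = (3)² + (2)² = 13
proj_u(v) = (v·u / u·u) × u = (5/13) × u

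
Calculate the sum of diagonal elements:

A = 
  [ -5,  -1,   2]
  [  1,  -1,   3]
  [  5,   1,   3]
-3

tr(A) = -5 + -1 + 3 = -3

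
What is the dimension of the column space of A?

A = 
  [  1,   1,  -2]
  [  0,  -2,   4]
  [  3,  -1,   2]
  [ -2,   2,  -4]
dim(Col(A)) = 2

Row reduce:
R3 → R3 - (3)·R1
R4 → R4 + (2)·R1
R3 → R3 - (2)·R2
R4 → R4 + (2)·R2
REF = 
  [  1,   1,  -2]
  [  0,  -2,   4]
  [  0,   0,   0]
  [  0,   0,   0]
Pivot columns: 1, 2 → 2 pivots.
dim(Col(A)) = number of pivot columns = 2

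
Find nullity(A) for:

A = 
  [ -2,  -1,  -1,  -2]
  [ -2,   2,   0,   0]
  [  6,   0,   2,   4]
nullity(A) = 2

Row reduce:
R2 → R2 - (1)·R1
R3 → R3 + (3)·R1
R3 → R3 + (1)·R2
REF = 
  [ -2,  -1,  -1,  -2]
  [  0,   3,   1,   2]
  [  0,   0,   0,   0]
Pivot columns: 1, 2 → 2 pivots.
rank(A) = 2, so nullity(A) = 4 - 2 = 2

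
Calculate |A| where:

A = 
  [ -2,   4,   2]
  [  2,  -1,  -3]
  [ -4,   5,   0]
30

Cofactor expansion along row 1:
det(A) = (-2)·((-1)(0) - (-3)(5)) - (4)·((2)(0) - (-3)(-4)) + (2)·((2)(5) - (-1)(-4))
  = (-2)(15) - (4)(-12) + (2)(6)
  = 30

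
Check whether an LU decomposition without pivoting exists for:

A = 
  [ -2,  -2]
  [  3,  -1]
Yes.
A[1,1] = -2 ≠ 0, so Gaussian elimination proceeds without a row swap: multiplier ℓ₂₁ = (3)/(-2) = -3/2, and U[2,2] = -1 - (-3/2)(-2) = -4.
L = 
  [   1,    0]
  [-3/2,    1]
U = 
  [ -2,  -2]
  [  0,  -4]
Check row 2 of LU: [(-3/2)(-2), (-3/2)(-2) + (-4)] = [3, -1] = row 2 of A ✓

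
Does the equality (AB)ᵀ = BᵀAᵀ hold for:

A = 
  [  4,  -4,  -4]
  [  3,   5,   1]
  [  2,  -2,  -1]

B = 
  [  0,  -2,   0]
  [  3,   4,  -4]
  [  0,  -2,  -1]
Yes

(AB)ᵀ = 
  [-12,  15,  -6]
  [-16,  12, -10]
  [ 20, -21,   9]

BᵀAᵀ = 
  [-12,  15,  -6]
  [-16,  12, -10]
  [ 20, -21,   9]

Both sides are equal — this is the standard identity (AB)ᵀ = BᵀAᵀ, which holds for all A, B.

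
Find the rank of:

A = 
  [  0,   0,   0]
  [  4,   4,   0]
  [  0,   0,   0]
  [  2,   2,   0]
rank(A) = 1

Row reduce:
Swap R1 ↔ R2
R4 → R4 - (1/2)·R1
REF = 
  [  4,   4,   0]
  [  0,   0,   0]
  [  0,   0,   0]
  [  0,   0,   0]
Pivot columns: 1 → 1 pivot.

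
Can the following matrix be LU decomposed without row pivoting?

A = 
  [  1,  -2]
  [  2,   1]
Yes.
A[1,1] = 1 ≠ 0, so Gaussian elimination proceeds without a row swap: multiplier ℓ₂₁ = (2)/(1) = 2, and U[2,2] = 1 - (2)(-2) = 5.
L = 
  [  1,   0]
  [  2,   1]
U = 
  [  1,  -2]
  [  0,   5]
Check row 2 of LU: [(2)(1), (2)(-2) + 5] = [2, 1] = row 2 of A ✓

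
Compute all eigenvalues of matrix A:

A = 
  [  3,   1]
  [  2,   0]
tr(A) = 3, det(A) = -2
Characteristic polynomial: λ² - tr(A)λ + det(A) = λ² - 3λ - 2
λ² - 3λ - 2 = 0  ⇒  λ = (3 ± √((-3)² - 4·(-2)))/2 = (3 ± √(17))/2
  = (3 + √17)/2,  (3 - √17)/2

λ = (3 + √17)/2, (3 - √17)/2  (≈ 3.562, -0.5616)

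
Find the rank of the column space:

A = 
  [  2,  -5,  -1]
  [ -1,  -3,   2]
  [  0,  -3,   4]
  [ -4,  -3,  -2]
Row reduce:
R2 → R2 + (1/2)·R1
R4 → R4 + (2)·R1
R3 → R3 - (6/11)·R2
R4 → R4 - (26/11)·R2
R4 → R4 + (83/35)·R3
REF = 
  [    2,    -5,    -1]
  [    0, -11/2,   3/2]
  [    0,     0, 35/11]
  [    0,     0,     0]
Pivot columns: 1, 2, 3 → 3 pivots.
dim(Col(A)) = number of pivot columns = 3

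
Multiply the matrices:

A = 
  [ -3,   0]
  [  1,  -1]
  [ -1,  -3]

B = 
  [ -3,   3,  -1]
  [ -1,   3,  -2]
A is 3×2 and B is 2×3, so AB is 3×3. Each entry is (row of A)·(column of B):
AB[1,1] = (-3)(-3) + (0)(-1) = 9
AB[1,2] = (-3)(3) + (0)(3) = -9
AB[1,3] = (-3)(-1) + (0)(-2) = 3
AB[2,1] = (1)(-3) + (-1)(-1) = -2
AB[2,2] = (1)(3) + (-1)(3) = 0
AB[2,3] = (1)(-1) + (-1)(-2) = 1
AB[3,1] = (-1)(-3) + (-3)(-1) = 6
AB[3,2] = (-1)(3) + (-3)(3) = -12
AB[3,3] = (-1)(-1) + (-3)(-2) = 7

AB = 
  [  9,  -9,   3]
  [ -2,   0,   1]
  [  6, -12,   7]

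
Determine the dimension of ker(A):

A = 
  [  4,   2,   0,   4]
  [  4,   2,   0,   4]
nullity(A) = 3

Row reduce:
R2 → R2 - (1)·R1
REF = 
  [  4,   2,   0,   4]
  [  0,   0,   0,   0]
Pivot columns: 1 → 1 pivot.
rank(A) = 1, so nullity(A) = 4 - 1 = 3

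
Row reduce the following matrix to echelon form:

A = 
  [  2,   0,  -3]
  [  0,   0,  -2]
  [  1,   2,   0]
Row operations:
R3 → R3 - (1/2)·R1
Swap R2 ↔ R3

Resulting echelon form:
REF = 
  [  2,   0,  -3]
  [  0,   2, 3/2]
  [  0,   0,  -2]

Rank = 3 (number of non-zero pivot rows).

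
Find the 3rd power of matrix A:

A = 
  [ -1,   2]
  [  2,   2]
A² = A·A:
A²[1,1] = (-1)(-1) + (2)(2) = 5
A²[1,2] = (-1)(2) + (2)(2) = 2
A²[2,1] = (2)(-1) + (2)(2) = 2
A²[2,2] = (2)(2) + (2)(2) = 8
A² = 
  [  5,   2]
  [  2,   8]

A^3 = A^2·A:
A^3[1,1] = (5)(-1) + (2)(2) = -1
A^3[1,2] = (5)(2) + (2)(2) = 14
A^3[2,1] = (2)(-1) + (8)(2) = 14
A^3[2,2] = (2)(2) + (8)(2) = 20
A^3 = 
  [ -1,  14]
  [ 14,  20]

Therefore
A^3 = 
  [ -1,  14]
  [ 14,  20]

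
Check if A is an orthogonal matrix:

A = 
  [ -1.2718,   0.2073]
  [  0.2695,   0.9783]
No

AᵀA = 
  [  1.6901,   0]
  [  0,   1]
≠ I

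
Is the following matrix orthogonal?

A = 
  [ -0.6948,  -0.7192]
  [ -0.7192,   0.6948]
Yes

AᵀA = 
  [  1,   0]
  [  0,   1]
≈ I (equal to I up to the 4-dp rounding of the entries)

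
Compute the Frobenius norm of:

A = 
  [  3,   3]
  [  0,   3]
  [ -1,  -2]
||A||_F = 5.657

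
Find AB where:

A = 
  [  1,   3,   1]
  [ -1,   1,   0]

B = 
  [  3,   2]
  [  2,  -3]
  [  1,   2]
AB = 
  [ 10,  -5]
  [ -1,  -5]

A is 2×3 and B is 3×2, so AB is 2×2. Each entry is (row of A)·(column of B):
AB[1,1] = (1)(3) + (3)(2) + (1)(1) = 10
AB[1,2] = (1)(2) + (3)(-3) + (1)(2) = -5
AB[2,1] = (-1)(3) + (1)(2) + (0)(1) = -1
AB[2,2] = (-1)(2) + (1)(-3) + (0)(2) = -5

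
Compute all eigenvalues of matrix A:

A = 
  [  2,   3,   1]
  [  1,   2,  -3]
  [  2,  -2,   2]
λ = -2, 4 + i, 4 - i  (≈ -2, 4 + 1i, 4 - 1i)

Characteristic polynomial: det(λI - A) = λ³ - 6λ² + λ + 34
Testing integer divisors of the constant term: p(-2) = 0, so (λ + 2) is a factor:
p(λ) = (λ + 2)(λ² - 8λ + 17)
λ² - 8λ + 17 = 0  ⇒  λ = (8 ± √((-8)² - 4·(17)))/2 = (8 ± √(-4))/2
  = 4 + i,  4 - i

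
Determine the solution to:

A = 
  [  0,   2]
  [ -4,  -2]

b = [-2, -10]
x = [3, -1]

Row reduce the augmented matrix [A|b]:
Swap R1 ↔ R2
REF = 
  [ -4,  -2, -10]
  [  0,   2,  -2]

Back-substitution:
x₂ = (-2) / 2 = -1
x₁ = (-10 - (-2)(-1)) / (-4) = 3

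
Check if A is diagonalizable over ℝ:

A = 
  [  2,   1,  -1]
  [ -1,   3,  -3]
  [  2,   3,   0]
No

Characteristic polynomial: det(λI - A) = λ³ - 5λ² + 18λ - 21
By the rational root theorem any rational root is an integer dividing 21; none of those is a root, so p(λ) has no rational roots and hence (being an irreducible cubic) no repeated roots.
Discriminant of the cubic: Δ = -3615
Δ < 0 ⇒ one real eigenvalue and a complex-conjugate pair: λ ≈ 1.653 + 3.109i, 1.653 - 3.109i, 1.693
Has complex eigenvalues (not diagonalizable over ℝ).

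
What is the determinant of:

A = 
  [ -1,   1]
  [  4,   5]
For a 2×2 matrix, det = ad - bc = (-1)(5) - (1)(4) = -9

det(A) = -9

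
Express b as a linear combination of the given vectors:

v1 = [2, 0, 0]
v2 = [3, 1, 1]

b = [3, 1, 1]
c1 = 0, c2 = 1

b = 0·v1 + 1·v2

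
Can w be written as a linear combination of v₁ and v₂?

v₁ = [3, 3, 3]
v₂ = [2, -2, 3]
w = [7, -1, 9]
Yes

Form the augmented matrix and row-reduce:
[v₁|v₂|w] = 
  [  3,   2,   7]
  [  3,  -2,  -1]
  [  3,   3,   9]
R2 → R2 - (1)·R1
R3 → R3 - (1)·R1
R3 → R3 + (1/4)·R2
REF = 
  [  3,   2,   7]
  [  0,  -4,  -8]
  [  0,   0,   0]

No row of the form [0 0 | nonzero], so the system is consistent. Back-substitution gives c₁ = 1, c₂ = 2: w = (1)·v₁ + (2)·v₂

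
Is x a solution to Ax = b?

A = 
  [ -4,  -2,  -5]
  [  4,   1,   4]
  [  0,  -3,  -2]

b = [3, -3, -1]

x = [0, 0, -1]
No

Ax = [5, -4, 2] ≠ b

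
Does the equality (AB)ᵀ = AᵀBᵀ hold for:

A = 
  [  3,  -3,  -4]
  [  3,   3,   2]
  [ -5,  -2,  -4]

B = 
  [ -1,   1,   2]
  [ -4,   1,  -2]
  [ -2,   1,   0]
No

(AB)ᵀ = 
  [ 17, -19,  21]
  [ -4,   8, -11]
  [ 12,   0,  -6]

AᵀBᵀ = 
  [-10,   1,  -3]
  [  2,  19,   9]
  [ -2,  26,  10]

The two matrices differ, so (AB)ᵀ ≠ AᵀBᵀ in general. The correct identity is (AB)ᵀ = BᵀAᵀ.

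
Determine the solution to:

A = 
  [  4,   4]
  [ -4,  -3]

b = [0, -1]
x = [1, -1]

Row reduce the augmented matrix [A|b]:
R2 → R2 + (1)·R1
REF = 
  [  4,   4,   0]
  [  0,   1,  -1]

Back-substitution:
x₂ = (-1) / 1 = -1
x₁ = (0 - (4)(-1)) / 4 = 1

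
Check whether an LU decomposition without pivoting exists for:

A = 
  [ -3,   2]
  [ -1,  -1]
Yes.
A[1,1] = -3 ≠ 0, so Gaussian elimination proceeds without a row swap: multiplier ℓ₂₁ = (-1)/(-3) = 1/3, and U[2,2] = -1 - (1/3)(2) = -5/3.
L = 
  [  1,   0]
  [1/3,   1]
U = 
  [  -3,    2]
  [   0, -5/3]
Check row 2 of LU: [(1/3)(-3), (1/3)(2) + (-5/3)] = [-1, -1] = row 2 of A ✓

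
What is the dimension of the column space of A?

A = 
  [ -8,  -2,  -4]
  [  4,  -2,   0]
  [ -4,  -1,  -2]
dim(Col(A)) = 2

Row reduce:
R2 → R2 + (1/2)·R1
R3 → R3 - (1/2)·R1
REF = 
  [ -8,  -2,  -4]
  [  0,  -3,  -2]
  [  0,   0,   0]
Pivot columns: 1, 2 → 2 pivots.
dim(Col(A)) = number of pivot columns = 2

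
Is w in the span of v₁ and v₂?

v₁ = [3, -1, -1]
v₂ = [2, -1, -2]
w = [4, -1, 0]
Yes

Form the augmented matrix and row-reduce:
[v₁|v₂|w] = 
  [  3,   2,   4]
  [ -1,  -1,  -1]
  [ -1,  -2,   0]
R2 → R2 + (1/3)·R1
R3 → R3 + (1/3)·R1
R3 → R3 - (4)·R2
REF = 
  [   3,    2,    4]
  [   0, -1/3,  1/3]
  [   0,    0,    0]

No row of the form [0 0 | nonzero], so the system is consistent. Back-substitution gives c₁ = 2, c₂ = -1: w = (2)·v₁ + (-1)·v₂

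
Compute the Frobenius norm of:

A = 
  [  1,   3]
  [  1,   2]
||A||_F = 3.873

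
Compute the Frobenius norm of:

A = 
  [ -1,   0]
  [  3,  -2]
||A||_F = 3.742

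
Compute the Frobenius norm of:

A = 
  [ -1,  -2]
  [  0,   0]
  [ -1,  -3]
||A||_F = 3.873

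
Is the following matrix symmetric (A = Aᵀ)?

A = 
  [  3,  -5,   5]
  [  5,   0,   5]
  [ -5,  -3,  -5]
No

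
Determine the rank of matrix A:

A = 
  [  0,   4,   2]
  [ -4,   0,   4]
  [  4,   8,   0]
rank(A) = 2

Row reduce:
Swap R1 ↔ R2
R3 → R3 + (1)·R1
R3 → R3 - (2)·R2
REF = 
  [ -4,   0,   4]
  [  0,   4,   2]
  [  0,   0,   0]
Pivot columns: 1, 2 → 2 pivots.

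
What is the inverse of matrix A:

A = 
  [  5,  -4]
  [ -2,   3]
det(A) = (5)(3) - (-4)(-2) = 7
For a 2×2 matrix, A⁻¹ = (1/det(A)) · [[d, -b], [-c, a]]
    = (1/7) · [[3, 4], [2, 5]]

A⁻¹ = 
  [3/7, 4/7]
  [2/7, 5/7]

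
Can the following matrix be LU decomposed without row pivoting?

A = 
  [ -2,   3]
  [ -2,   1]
Yes.
A[1,1] = -2 ≠ 0, so Gaussian elimination proceeds without a row swap: multiplier ℓ₂₁ = (-2)/(-2) = 1, and U[2,2] = 1 - (1)(3) = -2.
L = 
  [  1,   0]
  [  1,   1]
U = 
  [ -2,   3]
  [  0,  -2]
Check row 2 of LU: [(1)(-2), (1)(3) + (-2)] = [-2, 1] = row 2 of A ✓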